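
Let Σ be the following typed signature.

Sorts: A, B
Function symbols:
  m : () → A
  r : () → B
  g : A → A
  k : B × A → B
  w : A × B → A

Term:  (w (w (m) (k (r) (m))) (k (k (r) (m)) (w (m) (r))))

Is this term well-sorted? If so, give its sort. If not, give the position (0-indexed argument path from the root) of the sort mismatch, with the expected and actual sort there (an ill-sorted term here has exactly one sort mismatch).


well-sorted; sort = A

    (m) : A
      (r) : B
      (m) : A
    (k (r) (m)) : B
  (w (m) (k (r) (m))) : A
      (r) : B
      (m) : A
    (k (r) (m)) : B
      (m) : A
      (r) : B
    (w (m) (r)) : A
  (k (k (r) (m)) (w (m) (r))) : B
(w (w (m) (k (r) (m))) (k (k (r) (m)) (w (m) (r)))) : A


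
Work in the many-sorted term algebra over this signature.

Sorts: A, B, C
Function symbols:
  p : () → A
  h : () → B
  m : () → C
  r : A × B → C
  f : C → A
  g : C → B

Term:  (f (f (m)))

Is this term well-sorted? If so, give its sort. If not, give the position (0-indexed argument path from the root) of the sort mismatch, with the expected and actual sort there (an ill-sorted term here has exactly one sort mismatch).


    (m) : C
  (f (m)) : A
(f (f (m))) : ✗ arg 0 at [0] has sort A, expected C

ill-sorted at position [0]: expected C, got A


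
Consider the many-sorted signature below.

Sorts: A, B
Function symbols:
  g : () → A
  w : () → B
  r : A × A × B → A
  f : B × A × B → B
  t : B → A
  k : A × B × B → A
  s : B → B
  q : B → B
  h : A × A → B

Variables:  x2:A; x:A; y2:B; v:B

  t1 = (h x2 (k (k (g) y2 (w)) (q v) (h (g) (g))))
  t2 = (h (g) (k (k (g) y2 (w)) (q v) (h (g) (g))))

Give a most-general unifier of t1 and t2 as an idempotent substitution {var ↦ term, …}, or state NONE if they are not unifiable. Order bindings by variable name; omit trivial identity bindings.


{x2 ↦ (g)}


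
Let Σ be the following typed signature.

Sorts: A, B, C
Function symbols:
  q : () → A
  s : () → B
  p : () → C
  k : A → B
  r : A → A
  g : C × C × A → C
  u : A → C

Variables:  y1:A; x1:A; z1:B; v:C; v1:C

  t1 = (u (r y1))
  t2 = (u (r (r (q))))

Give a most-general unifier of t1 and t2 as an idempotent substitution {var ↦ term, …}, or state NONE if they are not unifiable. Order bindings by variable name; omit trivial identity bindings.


{y1 ↦ (r (q))}


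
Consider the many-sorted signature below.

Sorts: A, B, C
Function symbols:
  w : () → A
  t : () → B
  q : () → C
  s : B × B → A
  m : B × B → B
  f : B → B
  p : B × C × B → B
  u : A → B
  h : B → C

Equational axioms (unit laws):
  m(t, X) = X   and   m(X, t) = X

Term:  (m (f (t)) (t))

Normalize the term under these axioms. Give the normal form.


1. (m (f (t)) (t))  →  (f (t))

normal form = (f (t))


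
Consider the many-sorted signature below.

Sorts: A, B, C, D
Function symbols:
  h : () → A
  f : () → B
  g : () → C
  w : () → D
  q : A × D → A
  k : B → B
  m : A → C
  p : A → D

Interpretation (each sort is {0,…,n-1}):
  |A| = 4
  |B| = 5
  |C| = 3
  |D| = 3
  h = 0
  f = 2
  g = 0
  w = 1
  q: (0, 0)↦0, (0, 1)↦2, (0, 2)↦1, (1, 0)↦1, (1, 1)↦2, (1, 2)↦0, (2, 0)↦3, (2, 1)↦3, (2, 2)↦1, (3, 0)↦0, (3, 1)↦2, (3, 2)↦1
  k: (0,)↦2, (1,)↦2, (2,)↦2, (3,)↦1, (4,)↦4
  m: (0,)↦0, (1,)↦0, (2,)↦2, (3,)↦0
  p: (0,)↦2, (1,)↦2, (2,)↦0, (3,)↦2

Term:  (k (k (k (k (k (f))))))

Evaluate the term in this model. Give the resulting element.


  f = 2
  (k (f)) = k(2,) = 2
  (k (k (f))) = k(2,) = 2
  (k (k (k (f)))) = k(2,) = 2
  (k (k (k (k (f))))) = k(2,) = 2
  (k (k (k (k (k (f)))))) = k(2,) = 2

value = 2


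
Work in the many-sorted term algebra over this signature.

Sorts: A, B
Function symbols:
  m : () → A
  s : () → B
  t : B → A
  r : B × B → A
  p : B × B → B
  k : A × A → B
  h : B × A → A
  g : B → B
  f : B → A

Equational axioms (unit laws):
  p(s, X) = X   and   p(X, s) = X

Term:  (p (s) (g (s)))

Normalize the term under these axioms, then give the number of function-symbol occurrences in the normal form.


1. (p (s) (g (s)))  →  (g (s))
normal form: (g (s))

size = 2


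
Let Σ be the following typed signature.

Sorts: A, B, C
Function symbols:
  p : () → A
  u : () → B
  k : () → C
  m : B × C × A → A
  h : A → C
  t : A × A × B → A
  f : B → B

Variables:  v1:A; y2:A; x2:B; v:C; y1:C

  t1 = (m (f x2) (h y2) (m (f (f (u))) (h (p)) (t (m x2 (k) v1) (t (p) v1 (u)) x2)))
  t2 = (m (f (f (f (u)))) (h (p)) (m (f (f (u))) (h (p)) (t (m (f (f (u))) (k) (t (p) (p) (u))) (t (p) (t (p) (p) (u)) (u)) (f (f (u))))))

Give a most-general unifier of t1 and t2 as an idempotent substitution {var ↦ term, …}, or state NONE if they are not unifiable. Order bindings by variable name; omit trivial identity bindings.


{v1 ↦ (t (p) (p) (u)), x2 ↦ (f (f (u))), y2 ↦ (p)}


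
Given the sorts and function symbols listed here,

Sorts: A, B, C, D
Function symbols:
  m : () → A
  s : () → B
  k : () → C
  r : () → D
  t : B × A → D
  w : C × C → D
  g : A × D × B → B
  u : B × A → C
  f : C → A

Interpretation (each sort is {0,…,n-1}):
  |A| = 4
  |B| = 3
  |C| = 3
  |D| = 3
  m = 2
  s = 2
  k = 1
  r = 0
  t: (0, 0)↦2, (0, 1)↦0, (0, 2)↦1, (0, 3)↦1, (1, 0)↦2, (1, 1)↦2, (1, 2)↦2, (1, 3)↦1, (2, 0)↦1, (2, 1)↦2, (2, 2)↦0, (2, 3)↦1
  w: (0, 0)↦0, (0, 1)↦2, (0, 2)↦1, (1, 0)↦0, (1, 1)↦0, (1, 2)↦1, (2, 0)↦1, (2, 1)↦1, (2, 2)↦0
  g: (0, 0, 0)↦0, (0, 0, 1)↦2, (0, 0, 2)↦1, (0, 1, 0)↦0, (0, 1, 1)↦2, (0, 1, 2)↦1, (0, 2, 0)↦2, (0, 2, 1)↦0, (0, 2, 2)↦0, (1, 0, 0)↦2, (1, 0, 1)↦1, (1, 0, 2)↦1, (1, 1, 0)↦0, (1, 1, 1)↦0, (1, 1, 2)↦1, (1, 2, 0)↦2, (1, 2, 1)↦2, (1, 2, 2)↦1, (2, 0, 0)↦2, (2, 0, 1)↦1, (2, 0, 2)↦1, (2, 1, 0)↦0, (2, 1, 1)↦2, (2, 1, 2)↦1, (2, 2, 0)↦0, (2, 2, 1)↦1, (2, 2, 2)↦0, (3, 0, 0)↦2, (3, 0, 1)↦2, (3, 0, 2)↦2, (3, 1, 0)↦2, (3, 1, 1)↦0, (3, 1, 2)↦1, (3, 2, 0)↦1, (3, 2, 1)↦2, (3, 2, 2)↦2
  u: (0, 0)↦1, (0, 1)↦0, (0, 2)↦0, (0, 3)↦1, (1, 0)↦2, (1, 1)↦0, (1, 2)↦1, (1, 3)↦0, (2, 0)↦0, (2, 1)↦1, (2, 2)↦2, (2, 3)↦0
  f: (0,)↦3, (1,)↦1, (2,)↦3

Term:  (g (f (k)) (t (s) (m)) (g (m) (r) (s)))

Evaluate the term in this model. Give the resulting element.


value = 1

  k = 1
  (f (k)) = f(1,) = 1
  s = 2
  m = 2
  (t (s) (m)) = t(2, 2) = 0
  m = 2
  r = 0
  s = 2
  (g (m) (r) (s)) = g(2, 0, 2) = 1
  (g (f (k)) (t (s) (m)) (g (m) (r) (s))) = g(1, 0, 1) = 1


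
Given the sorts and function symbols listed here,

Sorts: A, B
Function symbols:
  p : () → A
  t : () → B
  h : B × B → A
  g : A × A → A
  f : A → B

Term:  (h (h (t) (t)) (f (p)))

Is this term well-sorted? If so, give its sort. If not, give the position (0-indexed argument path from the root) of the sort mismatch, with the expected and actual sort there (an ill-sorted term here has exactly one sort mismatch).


    (t) : B
    (t) : B
  (h (t) (t)) : A
    (p) : A
  (f (p)) : B
(h (h (t) (t)) (f (p))) : ✗ arg 0 at [0] has sort A, expected B

ill-sorted at position [0]: expected B, got A


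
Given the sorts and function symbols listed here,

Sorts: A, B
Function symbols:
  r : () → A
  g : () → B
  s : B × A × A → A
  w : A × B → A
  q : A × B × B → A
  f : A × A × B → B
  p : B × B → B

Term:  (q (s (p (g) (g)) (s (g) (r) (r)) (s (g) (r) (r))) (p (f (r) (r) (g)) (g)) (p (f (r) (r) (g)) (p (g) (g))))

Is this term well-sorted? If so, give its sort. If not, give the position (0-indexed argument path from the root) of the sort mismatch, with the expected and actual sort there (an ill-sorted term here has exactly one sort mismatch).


      (g) : B
      (g) : B
    (p (g) (g)) : B
      (g) : B
      (r) : A
      (r) : A
    (s (g) (r) (r)) : A
      (g) : B
      (r) : A
      (r) : A
    (s (g) (r) (r)) : A
  (s (p (g) (g)) (s (g) (r) (r)) (s (g) (r) (r))) : A
      (r) : A
      (r) : A
      (g) : B
    (f (r) (r) (g)) : B
    (g) : B
  (p (f (r) (r) (g)) (g)) : B
      (r) : A
      (r) : A
      (g) : B
    (f (r) (r) (g)) : B
      (g) : B
      (g) : B
    (p (g) (g)) : B
  (p (f (r) (r) (g)) (p (g) (g))) : B
(q (s (p (g) (g)) (s (g) (r) (r)) (s (g) (r) (r))) (p (f (r) (r) (g)) (g)) (p (f (r) (r) (g)) (p (g) (g)))) : A

well-sorted; sort = A


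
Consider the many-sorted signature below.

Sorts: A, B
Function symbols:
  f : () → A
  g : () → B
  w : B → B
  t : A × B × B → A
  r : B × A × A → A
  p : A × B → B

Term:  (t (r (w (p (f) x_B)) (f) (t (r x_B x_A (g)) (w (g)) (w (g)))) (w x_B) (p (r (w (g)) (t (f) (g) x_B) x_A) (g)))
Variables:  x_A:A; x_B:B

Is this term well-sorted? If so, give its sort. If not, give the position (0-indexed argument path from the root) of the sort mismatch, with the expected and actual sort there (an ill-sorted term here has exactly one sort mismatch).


ill-sorted at position [0, 2, 0, 2]: expected A, got B

        (f) : A
        x_B : B
      (p (f) x_B) : B
    (w (p (f) x_B)) : B
    (f) : A
        x_B : B
        x_A : A
        (g) : B
      (r x_B x_A (g)) : ✗ arg 2 at [0, 2, 0, 2] has sort B, expected A
        (g) : B
      (w (g)) : B
        (g) : B
      (w (g)) : B
    x_B : B
  (w x_B) : B
        (g) : B
      (w (g)) : B
        (f) : A
        (g) : B
        x_B : B
      (t (f) (g) x_B) : A
      x_A : A
    (r (w (g)) (t (f) (g) x_B) x_A) : A
    (g) : B
  (p (r (w (g)) (t (f) (g) x_B) x_A) (g)) : B


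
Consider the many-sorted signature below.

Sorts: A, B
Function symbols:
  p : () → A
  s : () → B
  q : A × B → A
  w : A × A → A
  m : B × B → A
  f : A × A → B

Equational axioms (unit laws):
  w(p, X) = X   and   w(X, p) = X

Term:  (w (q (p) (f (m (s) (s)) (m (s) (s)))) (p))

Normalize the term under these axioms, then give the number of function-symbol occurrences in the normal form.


1. (w (q (p) (f (m (s) (s)) (m (s) (s)))) (p))  →  (q (p) (f (m (s) (s)) (m (s) (s))))
normal form: (q (p) (f (m (s) (s)) (m (s) (s))))

size = 9


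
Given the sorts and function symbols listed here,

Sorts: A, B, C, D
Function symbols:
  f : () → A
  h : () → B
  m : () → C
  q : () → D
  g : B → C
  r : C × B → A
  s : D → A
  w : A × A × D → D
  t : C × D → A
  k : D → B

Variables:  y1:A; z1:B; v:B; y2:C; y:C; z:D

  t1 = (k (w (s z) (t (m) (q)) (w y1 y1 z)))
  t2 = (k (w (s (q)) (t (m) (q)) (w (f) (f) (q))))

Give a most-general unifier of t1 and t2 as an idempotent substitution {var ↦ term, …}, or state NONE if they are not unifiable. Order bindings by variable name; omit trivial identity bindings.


{y1 ↦ (f), z ↦ (q)}


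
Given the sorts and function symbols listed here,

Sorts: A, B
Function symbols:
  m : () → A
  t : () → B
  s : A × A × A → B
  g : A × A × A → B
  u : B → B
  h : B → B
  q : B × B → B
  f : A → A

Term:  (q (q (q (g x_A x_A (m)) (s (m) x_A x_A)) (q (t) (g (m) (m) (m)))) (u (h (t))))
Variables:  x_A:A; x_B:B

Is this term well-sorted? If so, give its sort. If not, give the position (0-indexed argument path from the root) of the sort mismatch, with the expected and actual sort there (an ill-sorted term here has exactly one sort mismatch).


        x_A : A
        x_A : A
        (m) : A
      (g x_A x_A (m)) : B
        (m) : A
        x_A : A
        x_A : A
      (s (m) x_A x_A) : B
    (q (g x_A x_A (m)) (s (m) x_A x_A)) : B
      (t) : B
        (m) : A
        (m) : A
        (m) : A
      (g (m) (m) (m)) : B
    (q (t) (g (m) (m) (m))) : B
  (q (q (g x_A x_A (m)) (s (m) x_A x_A)) (q (t) (g (m) (m) (m)))) : B
      (t) : B
    (h (t)) : B
  (u (h (t))) : B
(q (q (q (g x_A x_A (m)) (s (m) x_A x_A)) (q (t) (g (m) (m) (m)))) (u (h (t)))) : B

well-sorted; sort = B


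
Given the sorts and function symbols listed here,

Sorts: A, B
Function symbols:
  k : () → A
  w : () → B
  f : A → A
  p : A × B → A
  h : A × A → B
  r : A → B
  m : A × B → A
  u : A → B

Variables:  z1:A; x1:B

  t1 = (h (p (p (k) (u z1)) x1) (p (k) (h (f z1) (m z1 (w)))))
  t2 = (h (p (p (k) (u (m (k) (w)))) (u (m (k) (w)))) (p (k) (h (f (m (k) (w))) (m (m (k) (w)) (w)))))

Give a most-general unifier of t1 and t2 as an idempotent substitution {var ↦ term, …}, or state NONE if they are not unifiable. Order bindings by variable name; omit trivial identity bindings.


{x1 ↦ (u (m (k) (w))), z1 ↦ (m (k) (w))}


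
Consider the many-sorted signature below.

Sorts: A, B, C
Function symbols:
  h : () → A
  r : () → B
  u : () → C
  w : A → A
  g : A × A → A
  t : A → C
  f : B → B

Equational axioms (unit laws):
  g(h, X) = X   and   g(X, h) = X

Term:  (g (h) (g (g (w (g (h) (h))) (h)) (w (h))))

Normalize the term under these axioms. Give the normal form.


normal form = (g (w (h)) (w (h)))

1. (g (h) (g (g (w (g (h) (h))) (h)) (w (h))))  →  (g (g (w (g (h) (h))) (h)) (w (h)))
2. (g (g (w (g (h) (h))) (h)) (w (h)))  →  (g (w (g (h) (h))) (w (h)))
3. (g (w (g (h) (h))) (w (h)))  →  (g (w (h)) (w (h)))


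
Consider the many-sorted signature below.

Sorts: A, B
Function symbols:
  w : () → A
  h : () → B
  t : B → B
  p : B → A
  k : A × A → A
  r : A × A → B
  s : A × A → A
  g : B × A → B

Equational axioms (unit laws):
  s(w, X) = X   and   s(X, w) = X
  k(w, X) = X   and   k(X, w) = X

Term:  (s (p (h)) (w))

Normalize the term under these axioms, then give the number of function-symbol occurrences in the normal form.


size = 2

1. (s (p (h)) (w))  →  (p (h))
normal form: (p (h))


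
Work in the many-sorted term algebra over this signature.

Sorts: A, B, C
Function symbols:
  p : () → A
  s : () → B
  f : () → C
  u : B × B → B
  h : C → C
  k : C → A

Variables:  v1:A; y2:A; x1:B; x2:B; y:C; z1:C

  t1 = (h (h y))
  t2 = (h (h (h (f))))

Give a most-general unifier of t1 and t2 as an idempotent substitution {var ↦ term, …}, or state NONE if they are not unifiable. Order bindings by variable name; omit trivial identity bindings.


{y ↦ (h (f))}


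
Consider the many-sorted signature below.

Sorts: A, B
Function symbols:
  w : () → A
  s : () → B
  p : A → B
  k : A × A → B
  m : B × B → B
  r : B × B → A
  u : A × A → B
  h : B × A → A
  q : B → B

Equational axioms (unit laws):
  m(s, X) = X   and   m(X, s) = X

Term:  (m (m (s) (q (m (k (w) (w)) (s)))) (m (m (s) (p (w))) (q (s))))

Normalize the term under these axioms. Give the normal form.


normal form = (m (q (k (w) (w))) (m (p (w)) (q (s))))

1. (m (m (s) (q (m (k (w) (w)) (s)))) (m (m (s) (p (w))) (q (s))))  →  (m (q (m (k (w) (w)) (s))) (m (m (s) (p (w))) (q (s))))
2. (m (q (m (k (w) (w)) (s))) (m (m (s) (p (w))) (q (s))))  →  (m (q (k (w) (w))) (m (m (s) (p (w))) (q (s))))
3. (m (q (k (w) (w))) (m (m (s) (p (w))) (q (s))))  →  (m (q (k (w) (w))) (m (p (w)) (q (s))))


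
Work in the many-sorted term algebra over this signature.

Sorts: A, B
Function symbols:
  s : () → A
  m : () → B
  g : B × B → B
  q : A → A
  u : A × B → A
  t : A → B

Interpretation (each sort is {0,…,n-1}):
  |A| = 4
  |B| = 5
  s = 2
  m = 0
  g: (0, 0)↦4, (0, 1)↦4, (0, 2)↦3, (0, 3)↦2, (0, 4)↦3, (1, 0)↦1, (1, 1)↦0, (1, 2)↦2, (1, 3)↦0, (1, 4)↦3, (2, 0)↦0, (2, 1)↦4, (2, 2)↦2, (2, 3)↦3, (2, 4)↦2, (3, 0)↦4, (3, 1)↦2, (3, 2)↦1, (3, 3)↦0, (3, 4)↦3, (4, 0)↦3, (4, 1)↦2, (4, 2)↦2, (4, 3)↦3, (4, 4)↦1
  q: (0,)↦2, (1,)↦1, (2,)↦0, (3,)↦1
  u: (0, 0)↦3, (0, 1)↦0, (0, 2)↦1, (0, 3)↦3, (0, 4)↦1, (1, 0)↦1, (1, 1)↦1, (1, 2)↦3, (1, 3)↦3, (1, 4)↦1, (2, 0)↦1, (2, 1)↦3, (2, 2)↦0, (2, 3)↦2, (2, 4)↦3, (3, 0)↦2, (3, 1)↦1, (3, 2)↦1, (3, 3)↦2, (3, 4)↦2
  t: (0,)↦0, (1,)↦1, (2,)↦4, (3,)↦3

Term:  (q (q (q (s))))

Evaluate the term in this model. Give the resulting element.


value = 0

  s = 2
  (q (s)) = q(2,) = 0
  (q (q (s))) = q(0,) = 2
  (q (q (q (s)))) = q(2,) = 0


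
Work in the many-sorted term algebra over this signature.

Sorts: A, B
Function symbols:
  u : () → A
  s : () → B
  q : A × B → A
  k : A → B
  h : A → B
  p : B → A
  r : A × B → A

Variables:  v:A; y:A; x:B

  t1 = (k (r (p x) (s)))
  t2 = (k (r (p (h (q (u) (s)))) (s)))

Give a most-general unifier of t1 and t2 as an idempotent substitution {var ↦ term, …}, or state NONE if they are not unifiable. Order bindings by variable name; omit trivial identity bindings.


{x ↦ (h (q (u) (s)))}


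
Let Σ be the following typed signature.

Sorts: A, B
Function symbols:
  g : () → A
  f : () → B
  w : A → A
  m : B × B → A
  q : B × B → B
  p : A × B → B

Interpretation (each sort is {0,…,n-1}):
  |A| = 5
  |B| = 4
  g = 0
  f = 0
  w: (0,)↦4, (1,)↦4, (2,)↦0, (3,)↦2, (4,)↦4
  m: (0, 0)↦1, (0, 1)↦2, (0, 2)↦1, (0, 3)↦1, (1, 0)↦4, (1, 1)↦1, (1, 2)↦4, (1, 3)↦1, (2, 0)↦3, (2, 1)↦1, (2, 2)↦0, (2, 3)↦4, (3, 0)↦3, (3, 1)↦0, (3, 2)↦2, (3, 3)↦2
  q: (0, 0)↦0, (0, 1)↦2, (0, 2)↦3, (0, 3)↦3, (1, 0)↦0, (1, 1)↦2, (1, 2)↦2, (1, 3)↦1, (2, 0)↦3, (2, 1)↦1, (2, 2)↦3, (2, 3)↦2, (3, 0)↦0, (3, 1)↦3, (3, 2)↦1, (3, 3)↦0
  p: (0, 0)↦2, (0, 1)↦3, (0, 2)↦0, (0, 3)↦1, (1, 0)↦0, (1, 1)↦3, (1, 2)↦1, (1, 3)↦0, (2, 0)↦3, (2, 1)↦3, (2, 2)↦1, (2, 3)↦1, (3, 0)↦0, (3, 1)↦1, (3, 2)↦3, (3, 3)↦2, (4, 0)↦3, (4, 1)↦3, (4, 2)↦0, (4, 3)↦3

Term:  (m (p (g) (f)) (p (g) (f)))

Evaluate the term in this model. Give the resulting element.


value = 0

  g = 0
  f = 0
  (p (g) (f)) = p(0, 0) = 2
  g = 0
  f = 0
  (p (g) (f)) = p(0, 0) = 2
  (m (p (g) (f)) (p (g) (f))) = m(2, 2) = 0


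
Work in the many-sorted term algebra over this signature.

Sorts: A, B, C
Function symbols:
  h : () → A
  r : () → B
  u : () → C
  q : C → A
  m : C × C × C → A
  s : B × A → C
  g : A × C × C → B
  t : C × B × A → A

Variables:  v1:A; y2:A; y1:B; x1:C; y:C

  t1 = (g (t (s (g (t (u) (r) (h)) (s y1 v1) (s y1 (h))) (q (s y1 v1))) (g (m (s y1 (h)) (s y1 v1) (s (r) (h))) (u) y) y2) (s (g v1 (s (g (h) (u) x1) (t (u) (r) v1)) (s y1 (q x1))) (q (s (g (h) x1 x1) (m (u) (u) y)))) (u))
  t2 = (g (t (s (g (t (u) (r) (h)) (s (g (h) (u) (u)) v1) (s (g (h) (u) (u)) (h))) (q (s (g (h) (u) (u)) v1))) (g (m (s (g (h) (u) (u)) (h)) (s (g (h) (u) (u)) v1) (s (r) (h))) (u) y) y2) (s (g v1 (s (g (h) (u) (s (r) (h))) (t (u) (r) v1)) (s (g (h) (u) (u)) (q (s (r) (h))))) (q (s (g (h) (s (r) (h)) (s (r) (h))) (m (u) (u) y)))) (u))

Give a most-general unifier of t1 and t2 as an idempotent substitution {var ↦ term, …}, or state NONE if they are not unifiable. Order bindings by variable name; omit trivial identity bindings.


{x1 ↦ (s (r) (h)), y1 ↦ (g (h) (u) (u))}


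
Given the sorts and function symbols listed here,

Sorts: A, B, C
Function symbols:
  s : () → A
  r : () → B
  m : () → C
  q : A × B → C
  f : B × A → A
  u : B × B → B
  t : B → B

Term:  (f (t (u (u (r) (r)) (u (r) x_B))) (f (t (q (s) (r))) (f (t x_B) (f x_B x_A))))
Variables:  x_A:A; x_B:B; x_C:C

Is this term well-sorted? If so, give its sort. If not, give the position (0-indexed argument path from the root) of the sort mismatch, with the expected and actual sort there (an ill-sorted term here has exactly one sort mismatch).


        (r) : B
        (r) : B
      (u (r) (r)) : B
        (r) : B
        x_B : B
      (u (r) x_B) : B
    (u (u (r) (r)) (u (r) x_B)) : B
  (t (u (u (r) (r)) (u (r) x_B))) : B
        (s) : A
        (r) : B
      (q (s) (r)) : C
    (t (q (s) (r))) : ✗ arg 0 at [1, 0, 0] has sort C, expected B
        x_B : B
      (t x_B) : B
        x_B : B
        x_A : A
      (f x_B x_A) : A
    (f (t x_B) (f x_B x_A)) : A

ill-sorted at position [1, 0, 0]: expected B, got C


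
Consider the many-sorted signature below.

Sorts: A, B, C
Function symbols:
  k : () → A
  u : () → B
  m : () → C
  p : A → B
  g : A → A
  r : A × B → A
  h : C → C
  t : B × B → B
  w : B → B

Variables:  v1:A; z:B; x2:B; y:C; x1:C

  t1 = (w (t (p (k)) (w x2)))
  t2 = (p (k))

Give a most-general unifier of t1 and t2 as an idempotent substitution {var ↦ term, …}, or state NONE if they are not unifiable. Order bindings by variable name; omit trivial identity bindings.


head clash or occurs-check failure — not unifiable

NONE (not unifiable)


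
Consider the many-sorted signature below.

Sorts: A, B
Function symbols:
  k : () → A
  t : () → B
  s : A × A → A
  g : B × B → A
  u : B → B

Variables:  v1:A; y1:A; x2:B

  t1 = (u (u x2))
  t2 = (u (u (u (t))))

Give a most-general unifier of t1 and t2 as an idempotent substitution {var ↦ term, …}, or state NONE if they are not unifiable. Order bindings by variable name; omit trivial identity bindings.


{x2 ↦ (u (t))}


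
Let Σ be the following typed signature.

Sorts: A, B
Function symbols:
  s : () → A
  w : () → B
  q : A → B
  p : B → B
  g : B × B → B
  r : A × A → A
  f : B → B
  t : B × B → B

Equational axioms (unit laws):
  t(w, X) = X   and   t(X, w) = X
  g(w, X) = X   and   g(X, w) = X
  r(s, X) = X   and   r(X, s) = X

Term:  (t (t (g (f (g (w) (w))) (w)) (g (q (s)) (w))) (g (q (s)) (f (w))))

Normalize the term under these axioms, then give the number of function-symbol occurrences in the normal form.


1. (t (t (g (f (g (w) (w))) (w)) (g (q (s)) (w))) (g (q (s)) (f (w))))  →  (t (t (f (g (w) (w))) (g (q (s)) (w))) (g (q (s)) (f (w))))
2. (t (t (f (g (w) (w))) (g (q (s)) (w))) (g (q (s)) (f (w))))  →  (t (t (f (w)) (g (q (s)) (w))) (g (q (s)) (f (w))))
3. (t (t (f (w)) (g (q (s)) (w))) (g (q (s)) (f (w))))  →  (t (t (f (w)) (q (s))) (g (q (s)) (f (w))))
normal form: (t (t (f (w)) (q (s))) (g (q (s)) (f (w))))

size = 11


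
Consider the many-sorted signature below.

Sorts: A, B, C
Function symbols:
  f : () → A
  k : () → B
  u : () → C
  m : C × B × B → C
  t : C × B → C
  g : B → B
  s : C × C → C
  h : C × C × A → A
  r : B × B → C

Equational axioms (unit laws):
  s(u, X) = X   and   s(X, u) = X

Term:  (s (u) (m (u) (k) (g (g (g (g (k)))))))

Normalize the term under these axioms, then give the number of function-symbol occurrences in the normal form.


size = 8

1. (s (u) (m (u) (k) (g (g (g (g (k)))))))  →  (m (u) (k) (g (g (g (g (k))))))
normal form: (m (u) (k) (g (g (g (g (k))))))


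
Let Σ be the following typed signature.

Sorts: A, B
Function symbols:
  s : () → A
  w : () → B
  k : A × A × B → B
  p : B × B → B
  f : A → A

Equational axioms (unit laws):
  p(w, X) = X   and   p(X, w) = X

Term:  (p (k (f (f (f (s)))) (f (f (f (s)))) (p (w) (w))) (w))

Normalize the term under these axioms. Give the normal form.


1. (p (k (f (f (f (s)))) (f (f (f (s)))) (p (w) (w))) (w))  →  (k (f (f (f (s)))) (f (f (f (s)))) (p (w) (w)))
2. (k (f (f (f (s)))) (f (f (f (s)))) (p (w) (w)))  →  (k (f (f (f (s)))) (f (f (f (s)))) (w))

normal form = (k (f (f (f (s)))) (f (f (f (s)))) (w))


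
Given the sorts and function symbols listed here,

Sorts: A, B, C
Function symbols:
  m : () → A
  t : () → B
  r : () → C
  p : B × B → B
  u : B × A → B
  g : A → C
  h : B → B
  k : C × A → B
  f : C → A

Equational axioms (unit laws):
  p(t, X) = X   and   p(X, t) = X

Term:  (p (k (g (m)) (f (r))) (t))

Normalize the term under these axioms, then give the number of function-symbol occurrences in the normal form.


1. (p (k (g (m)) (f (r))) (t))  →  (k (g (m)) (f (r)))
normal form: (k (g (m)) (f (r)))

size = 5


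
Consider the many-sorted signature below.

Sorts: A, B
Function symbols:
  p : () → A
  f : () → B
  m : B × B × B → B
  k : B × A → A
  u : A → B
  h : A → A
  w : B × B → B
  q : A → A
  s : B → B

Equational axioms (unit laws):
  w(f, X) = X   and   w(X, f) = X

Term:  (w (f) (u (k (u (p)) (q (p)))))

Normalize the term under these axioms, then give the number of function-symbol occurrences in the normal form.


size = 6

1. (w (f) (u (k (u (p)) (q (p)))))  →  (u (k (u (p)) (q (p))))
normal form: (u (k (u (p)) (q (p))))


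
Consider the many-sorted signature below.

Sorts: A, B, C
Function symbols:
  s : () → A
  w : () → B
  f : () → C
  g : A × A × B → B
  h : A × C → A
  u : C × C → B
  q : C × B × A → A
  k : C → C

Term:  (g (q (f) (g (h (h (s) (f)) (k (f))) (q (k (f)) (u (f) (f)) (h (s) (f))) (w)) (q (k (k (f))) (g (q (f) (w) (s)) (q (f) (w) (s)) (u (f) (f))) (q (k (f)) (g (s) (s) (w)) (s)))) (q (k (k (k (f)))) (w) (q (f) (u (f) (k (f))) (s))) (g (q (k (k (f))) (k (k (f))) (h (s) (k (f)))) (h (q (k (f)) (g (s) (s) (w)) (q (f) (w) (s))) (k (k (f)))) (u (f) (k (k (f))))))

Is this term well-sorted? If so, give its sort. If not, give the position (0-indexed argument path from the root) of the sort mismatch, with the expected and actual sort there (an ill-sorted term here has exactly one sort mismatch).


    (f) : C
          (s) : A
          (f) : C
        (h (s) (f)) : A
          (f) : C
        (k (f)) : C
      (h (h (s) (f)) (k (f))) : A
          (f) : C
        (k (f)) : C
          (f) : C
          (f) : C
        (u (f) (f)) : B
          (s) : A
          (f) : C
        (h (s) (f)) : A
      (q (k (f)) (u (f) (f)) (h (s) (f))) : A
      (w) : B
    (g (h (h (s) (f)) (k (f))) (q (k (f)) (u (f) (f)) (h (s) (f))) (w)) : B
          (f) : C
        (k (f)) : C
      (k (k (f))) : C
          (f) : C
          (w) : B
          (s) : A
        (q (f) (w) (s)) : A
          (f) : C
          (w) : B
          (s) : A
        (q (f) (w) (s)) : A
          (f) : C
          (f) : C
        (u (f) (f)) : B
      (g (q (f) (w) (s)) (q (f) (w) (s)) (u (f) (f))) : B
          (f) : C
        (k (f)) : C
          (s) : A
          (s) : A
          (w) : B
        (g (s) (s) (w)) : B
        (s) : A
      (q (k (f)) (g (s) (s) (w)) (s)) : A
    (q (k (k (f))) (g (q (f) (w) (s)) (q (f) (w) (s)) (u (f) (f))) (q (k (f)) (g (s) (s) (w)) (s))) : A
  (q (f) (g (h (h (s) (f)) (k (f))) (q (k (f)) (u (f) (f)) (h (s) (f))) (w)) (q (k (k (f))) (g (q (f) (w) (s)) (q (f) (w) (s)) (u (f) (f))) (q (k (f)) (g (s) (s) (w)) (s)))) : A
          (f) : C
        (k (f)) : C
      (k (k (f))) : C
    (k (k (k (f)))) : C
    (w) : B
      (f) : C
        (f) : C
          (f) : C
        (k (f)) : C
      (u (f) (k (f))) : B
      (s) : A
    (q (f) (u (f) (k (f))) (s)) : A
  (q (k (k (k (f)))) (w) (q (f) (u (f) (k (f))) (s))) : A
          (f) : C
        (k (f)) : C
      (k (k (f))) : C
          (f) : C
        (k (f)) : C
      (k (k (f))) : C
        (s) : A
          (f) : C
        (k (f)) : C
      (h (s) (k (f))) : A
    (q (k (k (f))) (k (k (f))) (h (s) (k (f)))) : ✗ arg 1 at [2, 0, 1] has sort C, expected B
          (f) : C
        (k (f)) : C
          (s) : A
          (s) : A
          (w) : B
        (g (s) (s) (w)) : B
          (f) : C
          (w) : B
          (s) : A
        (q (f) (w) (s)) : A
      (q (k (f)) (g (s) (s) (w)) (q (f) (w) (s))) : A
          (f) : C
        (k (f)) : C
      (k (k (f))) : C
    (h (q (k (f)) (g (s) (s) (w)) (q (f) (w) (s))) (k (k (f)))) : A
      (f) : C
          (f) : C
        (k (f)) : C
      (k (k (f))) : C
    (u (f) (k (k (f)))) : B

ill-sorted at position [2, 0, 1]: expected B, got C


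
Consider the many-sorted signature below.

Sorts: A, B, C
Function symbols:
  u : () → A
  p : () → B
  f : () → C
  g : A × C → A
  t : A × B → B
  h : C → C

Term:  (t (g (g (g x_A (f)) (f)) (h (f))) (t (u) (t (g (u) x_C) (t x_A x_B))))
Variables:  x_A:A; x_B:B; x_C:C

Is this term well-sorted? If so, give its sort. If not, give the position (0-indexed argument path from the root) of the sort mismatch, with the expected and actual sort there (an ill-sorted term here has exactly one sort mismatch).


well-sorted; sort = B

        x_A : A
        (f) : C
      (g x_A (f)) : A
      (f) : C
    (g (g x_A (f)) (f)) : A
      (f) : C
    (h (f)) : C
  (g (g (g x_A (f)) (f)) (h (f))) : A
    (u) : A
        (u) : A
        x_C : C
      (g (u) x_C) : A
        x_A : A
        x_B : B
      (t x_A x_B) : B
    (t (g (u) x_C) (t x_A x_B)) : B
  (t (u) (t (g (u) x_C) (t x_A x_B))) : B
(t (g (g (g x_A (f)) (f)) (h (f))) (t (u) (t (g (u) x_C) (t x_A x_B)))) : B


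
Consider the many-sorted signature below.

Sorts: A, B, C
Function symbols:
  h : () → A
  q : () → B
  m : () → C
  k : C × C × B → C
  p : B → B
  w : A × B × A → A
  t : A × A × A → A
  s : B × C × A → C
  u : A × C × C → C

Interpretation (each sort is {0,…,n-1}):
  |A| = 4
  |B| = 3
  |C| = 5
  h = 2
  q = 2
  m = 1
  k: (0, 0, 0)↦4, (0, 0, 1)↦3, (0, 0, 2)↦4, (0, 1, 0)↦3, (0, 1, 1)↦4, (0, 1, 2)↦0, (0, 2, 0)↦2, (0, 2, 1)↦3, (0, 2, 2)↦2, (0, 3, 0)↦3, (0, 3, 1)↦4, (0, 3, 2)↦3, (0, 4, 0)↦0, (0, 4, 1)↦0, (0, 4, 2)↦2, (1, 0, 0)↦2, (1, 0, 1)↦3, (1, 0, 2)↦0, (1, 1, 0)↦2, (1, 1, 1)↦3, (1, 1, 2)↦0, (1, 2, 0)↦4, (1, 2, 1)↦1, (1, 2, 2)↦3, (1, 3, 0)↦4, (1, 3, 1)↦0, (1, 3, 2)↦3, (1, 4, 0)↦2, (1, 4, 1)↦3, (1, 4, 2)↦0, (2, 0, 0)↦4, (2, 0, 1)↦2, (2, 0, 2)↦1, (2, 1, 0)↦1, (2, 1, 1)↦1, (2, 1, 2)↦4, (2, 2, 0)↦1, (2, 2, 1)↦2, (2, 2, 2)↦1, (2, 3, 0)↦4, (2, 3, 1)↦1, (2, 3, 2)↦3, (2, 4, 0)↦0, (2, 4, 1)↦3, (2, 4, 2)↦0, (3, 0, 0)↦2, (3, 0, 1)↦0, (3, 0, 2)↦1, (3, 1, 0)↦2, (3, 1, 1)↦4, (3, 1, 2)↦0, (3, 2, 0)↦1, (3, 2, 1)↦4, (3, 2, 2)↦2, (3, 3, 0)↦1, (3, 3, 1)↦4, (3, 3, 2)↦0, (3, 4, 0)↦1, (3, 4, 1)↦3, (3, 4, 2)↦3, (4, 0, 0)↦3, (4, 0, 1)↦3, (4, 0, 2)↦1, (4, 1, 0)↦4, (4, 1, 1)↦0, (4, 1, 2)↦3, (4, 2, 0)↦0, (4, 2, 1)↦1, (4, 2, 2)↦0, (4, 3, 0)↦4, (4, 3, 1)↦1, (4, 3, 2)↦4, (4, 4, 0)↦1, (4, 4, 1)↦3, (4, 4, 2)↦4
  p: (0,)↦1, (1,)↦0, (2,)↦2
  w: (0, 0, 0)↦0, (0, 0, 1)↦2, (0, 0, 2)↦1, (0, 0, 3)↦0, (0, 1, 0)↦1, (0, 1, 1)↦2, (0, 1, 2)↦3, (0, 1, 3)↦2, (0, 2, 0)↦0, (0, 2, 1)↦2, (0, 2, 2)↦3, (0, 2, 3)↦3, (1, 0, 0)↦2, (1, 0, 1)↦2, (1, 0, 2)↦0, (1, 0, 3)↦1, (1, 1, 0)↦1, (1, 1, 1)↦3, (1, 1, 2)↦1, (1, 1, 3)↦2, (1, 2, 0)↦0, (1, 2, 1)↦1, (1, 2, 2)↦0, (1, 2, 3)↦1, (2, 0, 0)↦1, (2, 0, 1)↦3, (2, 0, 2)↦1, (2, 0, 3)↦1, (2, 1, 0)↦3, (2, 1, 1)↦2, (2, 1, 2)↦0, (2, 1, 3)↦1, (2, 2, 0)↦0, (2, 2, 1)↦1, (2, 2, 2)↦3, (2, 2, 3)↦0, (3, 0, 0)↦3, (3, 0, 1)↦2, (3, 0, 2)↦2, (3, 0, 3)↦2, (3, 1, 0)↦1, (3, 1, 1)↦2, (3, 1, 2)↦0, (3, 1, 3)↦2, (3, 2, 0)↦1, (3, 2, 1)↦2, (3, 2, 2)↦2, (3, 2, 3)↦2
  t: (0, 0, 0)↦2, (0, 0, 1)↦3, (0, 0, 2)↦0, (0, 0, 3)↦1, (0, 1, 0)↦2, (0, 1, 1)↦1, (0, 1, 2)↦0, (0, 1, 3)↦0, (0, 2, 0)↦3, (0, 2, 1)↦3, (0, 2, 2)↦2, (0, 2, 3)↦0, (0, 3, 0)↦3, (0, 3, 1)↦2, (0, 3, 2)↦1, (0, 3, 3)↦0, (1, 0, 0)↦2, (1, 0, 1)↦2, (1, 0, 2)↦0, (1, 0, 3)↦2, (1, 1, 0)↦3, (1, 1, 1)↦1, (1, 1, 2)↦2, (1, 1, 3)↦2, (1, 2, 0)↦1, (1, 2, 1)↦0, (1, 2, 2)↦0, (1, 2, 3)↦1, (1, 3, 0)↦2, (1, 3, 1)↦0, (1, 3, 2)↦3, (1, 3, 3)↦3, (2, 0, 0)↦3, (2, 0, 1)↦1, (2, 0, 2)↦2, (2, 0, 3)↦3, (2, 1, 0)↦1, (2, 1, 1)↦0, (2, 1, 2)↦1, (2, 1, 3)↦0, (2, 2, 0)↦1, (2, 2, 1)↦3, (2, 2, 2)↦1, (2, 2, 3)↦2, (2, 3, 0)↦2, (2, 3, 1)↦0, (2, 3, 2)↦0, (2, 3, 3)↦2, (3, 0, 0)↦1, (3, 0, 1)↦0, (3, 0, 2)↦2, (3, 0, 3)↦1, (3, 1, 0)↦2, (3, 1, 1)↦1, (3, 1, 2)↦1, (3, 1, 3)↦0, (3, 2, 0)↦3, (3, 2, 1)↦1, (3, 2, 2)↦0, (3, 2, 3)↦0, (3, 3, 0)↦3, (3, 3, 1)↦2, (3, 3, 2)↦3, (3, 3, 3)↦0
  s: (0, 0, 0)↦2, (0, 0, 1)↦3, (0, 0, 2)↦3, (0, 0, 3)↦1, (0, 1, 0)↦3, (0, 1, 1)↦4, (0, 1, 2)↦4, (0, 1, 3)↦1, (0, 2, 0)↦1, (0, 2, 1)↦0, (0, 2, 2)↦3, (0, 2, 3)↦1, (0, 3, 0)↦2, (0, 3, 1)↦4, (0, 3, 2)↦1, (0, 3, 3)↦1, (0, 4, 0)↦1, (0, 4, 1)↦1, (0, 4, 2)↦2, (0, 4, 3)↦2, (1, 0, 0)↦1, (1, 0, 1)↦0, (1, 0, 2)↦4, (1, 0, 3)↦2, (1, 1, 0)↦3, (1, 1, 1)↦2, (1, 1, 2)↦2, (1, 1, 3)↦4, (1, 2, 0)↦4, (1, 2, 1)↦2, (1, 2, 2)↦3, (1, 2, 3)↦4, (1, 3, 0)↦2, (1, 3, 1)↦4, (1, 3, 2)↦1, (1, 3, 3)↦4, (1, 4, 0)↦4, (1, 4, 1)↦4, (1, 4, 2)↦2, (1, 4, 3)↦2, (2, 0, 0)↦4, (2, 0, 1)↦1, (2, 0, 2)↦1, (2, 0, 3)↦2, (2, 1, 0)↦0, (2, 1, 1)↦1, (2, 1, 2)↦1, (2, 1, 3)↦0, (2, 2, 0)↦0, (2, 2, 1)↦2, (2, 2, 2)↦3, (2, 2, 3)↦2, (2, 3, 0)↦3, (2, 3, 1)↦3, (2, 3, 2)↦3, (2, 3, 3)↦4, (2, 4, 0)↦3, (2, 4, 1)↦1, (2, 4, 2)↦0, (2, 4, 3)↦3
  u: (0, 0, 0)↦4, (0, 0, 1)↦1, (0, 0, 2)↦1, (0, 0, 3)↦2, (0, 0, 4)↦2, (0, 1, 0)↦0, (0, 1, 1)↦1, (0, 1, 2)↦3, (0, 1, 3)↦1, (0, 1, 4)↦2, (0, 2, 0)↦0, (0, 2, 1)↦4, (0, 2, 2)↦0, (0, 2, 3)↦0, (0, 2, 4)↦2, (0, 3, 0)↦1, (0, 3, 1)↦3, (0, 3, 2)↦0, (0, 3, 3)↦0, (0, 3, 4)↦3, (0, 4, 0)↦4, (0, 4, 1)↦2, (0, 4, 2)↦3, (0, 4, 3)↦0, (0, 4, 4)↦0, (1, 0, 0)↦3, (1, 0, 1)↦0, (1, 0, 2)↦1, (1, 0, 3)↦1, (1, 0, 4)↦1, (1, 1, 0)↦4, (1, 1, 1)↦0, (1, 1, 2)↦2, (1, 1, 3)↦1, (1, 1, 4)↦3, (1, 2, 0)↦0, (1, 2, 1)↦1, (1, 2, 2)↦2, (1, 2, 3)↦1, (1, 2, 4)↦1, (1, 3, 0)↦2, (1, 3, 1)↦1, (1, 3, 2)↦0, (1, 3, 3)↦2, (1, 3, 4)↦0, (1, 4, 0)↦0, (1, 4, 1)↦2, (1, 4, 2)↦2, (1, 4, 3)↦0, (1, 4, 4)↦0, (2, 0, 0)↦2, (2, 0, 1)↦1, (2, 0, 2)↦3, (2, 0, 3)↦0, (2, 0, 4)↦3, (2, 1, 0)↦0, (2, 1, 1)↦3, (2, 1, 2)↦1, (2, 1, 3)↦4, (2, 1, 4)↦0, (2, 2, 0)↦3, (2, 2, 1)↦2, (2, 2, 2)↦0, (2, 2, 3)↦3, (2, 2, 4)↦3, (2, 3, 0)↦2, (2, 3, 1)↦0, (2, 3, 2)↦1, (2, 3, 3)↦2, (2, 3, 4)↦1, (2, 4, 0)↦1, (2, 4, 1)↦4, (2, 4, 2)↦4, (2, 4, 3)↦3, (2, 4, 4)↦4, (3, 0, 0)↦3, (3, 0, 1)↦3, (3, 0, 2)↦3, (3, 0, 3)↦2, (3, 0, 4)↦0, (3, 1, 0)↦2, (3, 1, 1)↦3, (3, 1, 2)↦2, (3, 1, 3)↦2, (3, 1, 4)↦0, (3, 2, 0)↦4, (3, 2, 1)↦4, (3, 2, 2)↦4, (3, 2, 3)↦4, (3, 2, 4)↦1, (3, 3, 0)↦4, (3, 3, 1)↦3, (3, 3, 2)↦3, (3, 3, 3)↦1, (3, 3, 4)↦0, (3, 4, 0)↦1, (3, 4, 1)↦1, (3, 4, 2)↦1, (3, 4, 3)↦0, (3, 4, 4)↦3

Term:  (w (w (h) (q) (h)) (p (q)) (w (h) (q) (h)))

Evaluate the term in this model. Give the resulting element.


value = 2

  h = 2
  q = 2
  h = 2
  (w (h) (q) (h)) = w(2, 2, 2) = 3
  q = 2
  (p (q)) = p(2,) = 2
  h = 2
  q = 2
  h = 2
  (w (h) (q) (h)) = w(2, 2, 2) = 3
  (w (w (h) (q) (h)) (p (q)) (w (h) (q) (h))) = w(3, 2, 3) = 2


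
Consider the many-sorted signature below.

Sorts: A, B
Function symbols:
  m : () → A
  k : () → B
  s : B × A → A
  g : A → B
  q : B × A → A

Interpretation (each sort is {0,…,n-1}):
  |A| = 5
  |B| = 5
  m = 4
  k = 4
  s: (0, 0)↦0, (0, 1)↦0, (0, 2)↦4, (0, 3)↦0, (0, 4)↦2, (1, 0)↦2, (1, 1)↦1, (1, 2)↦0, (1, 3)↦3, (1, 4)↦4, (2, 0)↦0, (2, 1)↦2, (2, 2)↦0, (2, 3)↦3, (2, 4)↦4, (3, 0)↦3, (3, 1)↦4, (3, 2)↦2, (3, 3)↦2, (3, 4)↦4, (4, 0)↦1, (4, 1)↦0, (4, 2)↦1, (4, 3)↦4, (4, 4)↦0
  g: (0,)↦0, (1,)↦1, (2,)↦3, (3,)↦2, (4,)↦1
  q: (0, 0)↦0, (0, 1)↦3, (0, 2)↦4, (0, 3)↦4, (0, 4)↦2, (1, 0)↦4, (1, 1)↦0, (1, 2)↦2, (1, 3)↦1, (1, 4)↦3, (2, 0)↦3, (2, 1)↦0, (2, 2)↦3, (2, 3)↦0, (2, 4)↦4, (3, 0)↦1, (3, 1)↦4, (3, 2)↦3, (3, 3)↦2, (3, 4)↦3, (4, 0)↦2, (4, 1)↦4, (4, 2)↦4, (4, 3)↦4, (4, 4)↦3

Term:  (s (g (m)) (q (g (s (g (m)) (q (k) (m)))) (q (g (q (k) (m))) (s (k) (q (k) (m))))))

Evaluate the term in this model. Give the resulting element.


value = 4

  m = 4
  (g (m)) = g(4,) = 1
  m = 4
  (g (m)) = g(4,) = 1
  k = 4
  m = 4
  (q (k) (m)) = q(4, 4) = 3
  (s (g (m)) (q (k) (m))) = s(1, 3) = 3
  (g (s (g (m)) (q (k) (m)))) = g(3,) = 2
  k = 4
  m = 4
  (q (k) (m)) = q(4, 4) = 3
  (g (q (k) (m))) = g(3,) = 2
  k = 4
  k = 4
  m = 4
  (q (k) (m)) = q(4, 4) = 3
  (s (k) (q (k) (m))) = s(4, 3) = 4
  (q (g (q (k) (m))) (s (k) (q (k) (m)))) = q(2, 4) = 4
  (q (g (s (g (m)) (q (k) (m)))) (q (g (q (k) (m))) (s (k) (q (k) (m))))) = q(2, 4) = 4
  (s (g (m)) (q (g (s (g (m)) (q (k) (m)))) (q (g (q (k) (m))) (s (k) (q (k) (m)))))) = s(1, 4) = 4


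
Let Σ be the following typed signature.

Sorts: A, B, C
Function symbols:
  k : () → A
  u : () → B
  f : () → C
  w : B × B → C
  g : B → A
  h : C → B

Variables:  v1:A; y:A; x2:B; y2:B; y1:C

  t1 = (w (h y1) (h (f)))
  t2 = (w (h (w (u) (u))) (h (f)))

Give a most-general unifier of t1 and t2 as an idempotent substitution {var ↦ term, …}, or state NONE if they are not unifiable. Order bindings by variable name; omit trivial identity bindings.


{y1 ↦ (w (u) (u))}


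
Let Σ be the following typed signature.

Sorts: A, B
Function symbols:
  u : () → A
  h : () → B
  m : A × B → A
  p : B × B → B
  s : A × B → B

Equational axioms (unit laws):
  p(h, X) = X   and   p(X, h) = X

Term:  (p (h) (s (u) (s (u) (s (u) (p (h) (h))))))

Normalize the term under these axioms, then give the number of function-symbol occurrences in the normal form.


1. (p (h) (s (u) (s (u) (s (u) (p (h) (h))))))  →  (s (u) (s (u) (s (u) (p (h) (h)))))
2. (s (u) (s (u) (s (u) (p (h) (h)))))  →  (s (u) (s (u) (s (u) (h))))
normal form: (s (u) (s (u) (s (u) (h))))

size = 7


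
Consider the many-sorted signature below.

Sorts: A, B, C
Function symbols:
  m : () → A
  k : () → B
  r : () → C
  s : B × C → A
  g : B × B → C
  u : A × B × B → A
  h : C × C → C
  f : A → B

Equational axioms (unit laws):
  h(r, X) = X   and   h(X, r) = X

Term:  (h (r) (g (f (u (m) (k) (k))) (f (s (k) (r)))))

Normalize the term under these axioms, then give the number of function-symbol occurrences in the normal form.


1. (h (r) (g (f (u (m) (k) (k))) (f (s (k) (r)))))  →  (g (f (u (m) (k) (k))) (f (s (k) (r))))
normal form: (g (f (u (m) (k) (k))) (f (s (k) (r))))

size = 10


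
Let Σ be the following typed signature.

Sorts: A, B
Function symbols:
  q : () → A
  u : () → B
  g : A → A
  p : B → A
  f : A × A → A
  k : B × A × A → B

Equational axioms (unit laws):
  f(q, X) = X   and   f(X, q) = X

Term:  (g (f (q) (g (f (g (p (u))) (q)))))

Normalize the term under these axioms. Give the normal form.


1. (g (f (q) (g (f (g (p (u))) (q)))))  →  (g (g (f (g (p (u))) (q))))
2. (g (g (f (g (p (u))) (q))))  →  (g (g (g (p (u)))))

normal form = (g (g (g (p (u)))))


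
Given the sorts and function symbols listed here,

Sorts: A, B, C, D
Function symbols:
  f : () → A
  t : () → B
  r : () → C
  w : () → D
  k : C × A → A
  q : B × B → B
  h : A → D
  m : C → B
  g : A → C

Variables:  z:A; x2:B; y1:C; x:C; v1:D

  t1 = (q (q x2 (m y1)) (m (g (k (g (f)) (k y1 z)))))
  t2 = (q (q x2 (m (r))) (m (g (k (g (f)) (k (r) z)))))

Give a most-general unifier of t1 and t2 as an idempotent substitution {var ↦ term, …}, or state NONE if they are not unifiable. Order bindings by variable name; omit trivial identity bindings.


{y1 ↦ (r)}


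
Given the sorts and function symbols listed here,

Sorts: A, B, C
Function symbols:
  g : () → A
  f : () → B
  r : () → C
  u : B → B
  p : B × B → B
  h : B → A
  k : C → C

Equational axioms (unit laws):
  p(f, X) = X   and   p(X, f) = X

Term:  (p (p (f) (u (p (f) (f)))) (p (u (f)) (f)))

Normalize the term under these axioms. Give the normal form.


1. (p (p (f) (u (p (f) (f)))) (p (u (f)) (f)))  →  (p (u (p (f) (f))) (p (u (f)) (f)))
2. (p (u (p (f) (f))) (p (u (f)) (f)))  →  (p (u (f)) (p (u (f)) (f)))
3. (p (u (f)) (p (u (f)) (f)))  →  (p (u (f)) (u (f)))

normal form = (p (u (f)) (u (f)))


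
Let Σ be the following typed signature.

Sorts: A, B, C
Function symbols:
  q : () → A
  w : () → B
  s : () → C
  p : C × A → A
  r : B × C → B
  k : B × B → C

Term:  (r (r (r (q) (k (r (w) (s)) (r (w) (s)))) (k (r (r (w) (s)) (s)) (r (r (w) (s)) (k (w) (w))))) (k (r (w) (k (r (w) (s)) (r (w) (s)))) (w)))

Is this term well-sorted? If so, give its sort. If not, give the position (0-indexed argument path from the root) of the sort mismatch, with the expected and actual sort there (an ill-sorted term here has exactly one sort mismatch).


ill-sorted at position [0, 0, 0]: expected B, got A

      (q) : A
          (w) : B
          (s) : C
        (r (w) (s)) : B
          (w) : B
          (s) : C
        (r (w) (s)) : B
      (k (r (w) (s)) (r (w) (s))) : C
    (r (q) (k (r (w) (s)) (r (w) (s)))) : ✗ arg 0 at [0, 0, 0] has sort A, expected B
          (w) : B
          (s) : C
        (r (w) (s)) : B
        (s) : C
      (r (r (w) (s)) (s)) : B
          (w) : B
          (s) : C
        (r (w) (s)) : B
          (w) : B
          (w) : B
        (k (w) (w)) : C
      (r (r (w) (s)) (k (w) (w))) : B
    (k (r (r (w) (s)) (s)) (r (r (w) (s)) (k (w) (w)))) : C
      (w) : B
          (w) : B
          (s) : C
        (r (w) (s)) : B
          (w) : B
          (s) : C
        (r (w) (s)) : B
      (k (r (w) (s)) (r (w) (s))) : C
    (r (w) (k (r (w) (s)) (r (w) (s)))) : B
    (w) : B
  (k (r (w) (k (r (w) (s)) (r (w) (s)))) (w)) : C
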